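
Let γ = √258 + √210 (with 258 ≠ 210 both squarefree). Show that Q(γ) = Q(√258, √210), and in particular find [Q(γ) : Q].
[Q(γ) : Q] = 4 (equivalently, Q(γ) = Q(√258, √210))

Obviously Q(γ) ⊆ Q(√258, √210), and [Q(√258, √210):Q] = 4 (since 258, 210 are distinct squarefree integers > 1 with 54180 not a perfect square). To show equality we compute the minimal polynomial of γ. From γ = √258 + √210: γ^2 = 258 + 2√(54180) + 210 = 468 + 2√(54180), so γ^2 - 468 = 2√(54180); squaring, (γ^2 - 468)^2 = 4·54180, i.e. γ^4 - 936γ^2 + 219024 - 216720 = 0, i.e. γ^4 - 936γ^2 + 2304 = 0. So γ is a root of x^4 - 936x^2 + 2304. This polynomial is irreducible over Q: it has no rational root (each ±√258 ± √210 is irrational), and any factorization into two quadratics over Q would force √(54180) ∈ Q (pairing opposite roots) or √258, √210 ∈ Q (other pairings), all impossible. Hence [Q(γ):Q] = 4 = [Q(√258, √210):Q], so Q(γ) = Q(√258, √210).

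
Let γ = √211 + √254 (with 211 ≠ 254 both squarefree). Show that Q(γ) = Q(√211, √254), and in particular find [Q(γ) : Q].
[Q(γ) : Q] = 4 (equivalently, Q(γ) = Q(√211, √254))

Obviously Q(γ) ⊆ Q(√211, √254), and [Q(√211, √254):Q] = 4 (since 211, 254 are distinct squarefree integers > 1 with 53594 not a perfect square). To show equality we compute the minimal polynomial of γ. From γ = √211 + √254: γ^2 = 211 + 2√(53594) + 254 = 465 + 2√(53594), so γ^2 - 465 = 2√(53594); squaring, (γ^2 - 465)^2 = 4·53594, i.e. γ^4 - 930γ^2 + 216225 - 214376 = 0, i.e. γ^4 - 930γ^2 + 1849 = 0. So γ is a root of x^4 - 930x^2 + 1849. This polynomial is irreducible over Q: it has no rational root (each ±√211 ± √254 is irrational), and any factorization into two quadratics over Q would force √(53594) ∈ Q (pairing opposite roots) or √211, √254 ∈ Q (other pairings), all impossible. Hence [Q(γ):Q] = 4 = [Q(√211, √254):Q], so Q(γ) = Q(√211, √254).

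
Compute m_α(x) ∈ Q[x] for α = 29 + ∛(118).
m_α(x) = x^3 - 87x^2 + 2523x - 24507

Set β = α - 29 = ∛(118), so β^3 = 118. Then (α - 29)^3 - 118 = 0, i.e. α is a root of g(x) = (x - 29)^3 - 118 = x^3 - 87x^2 + 2523x - 24507. Since g(x) = h(x - 29) where h(x) = x^3 - 118, and h is irreducible over Q (because 118 is not a perfect cube, so h has no rational root, and a monic cubic with no rational root is irreducible), g is also irreducible (irreducibility is preserved under the substitution x → x - 29). Hence m_α(x) = x^3 - 87x^2 + 2523x - 24507.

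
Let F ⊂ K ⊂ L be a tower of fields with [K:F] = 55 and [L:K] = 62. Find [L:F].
[L:F] = 3410

The tower law says that for any tower of field extensions F ⊂ K ⊂ L with finite degrees, [L:F] = [L:K] · [K:F]. Here this gives [L:F] = 62 · 55 = 3410.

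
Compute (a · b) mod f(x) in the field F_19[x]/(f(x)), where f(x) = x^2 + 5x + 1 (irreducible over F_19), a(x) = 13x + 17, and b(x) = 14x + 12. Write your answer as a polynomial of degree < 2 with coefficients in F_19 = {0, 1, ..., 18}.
a · b ≡ 16x + 3 (mod f(x))

Multiply in F_19[x]: a(x)·b(x) = (13x + 17)·(14x + 12) = 11x^2 + 14x + 14. This has degree ≥ 2, so divide by f(x) over F_19: 11x^2 + 14x + 14 = (11)·(x^2 + 5x + 1) + (16x + 3). Hence a·b ≡ 16x + 3 (mod f). (F_19[x]/(f) is a field with 19^2 = 361 elements since f is irreducible of degree 2.)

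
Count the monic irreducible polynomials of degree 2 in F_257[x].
There are 32896 monic irreducible polynomials of degree 2 over F_257

Each element of F_{257^2} that lies in no proper subfield is a root of exactly one monic irreducible of degree 2 over F_257, and each such polynomial has 2 distinct roots in F_{257^2}. By Möbius inversion the count is N_257(2) = (1/2) Σ_{d|2} μ(2/d) · 257^d = (1/2)(μ(2)·257^1 + μ(1)·257^2) = 65792/2 = 32896.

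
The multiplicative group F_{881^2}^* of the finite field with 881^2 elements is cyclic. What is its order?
|F_{881^2}^*| = 776160

F_{881^2} has 881^2 = 776161 elements; its multiplicative group consists of all nonzero elements, so |F_{881^2}^*| = 776161 - 1 = 776160. (It is cyclic since any finite subgroup of the multiplicative group of a field is cyclic.)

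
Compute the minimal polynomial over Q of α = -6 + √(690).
m_α(x) = x^2 + 12x - 654

From α + 6 = √(690), squaring gives (α + 6)^2 = 690, i.e. α^2 + 12α + 36 = 690, so α^2 + 12α - 654 = 0. The discriminant of x^2 + 12x - 654 is (12)^2 - 4·(-654) = 144 + 2616 = 2760, and 4·(690) is not a perfect square in Q since 690 is squarefree and ≠ 1. Hence x^2 + 12x - 654 is irreducible over Q and is the minimal polynomial of α.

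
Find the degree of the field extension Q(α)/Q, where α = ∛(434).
[Q(α):Q] = 3

The minimal polynomial of α is x^3 - 434, irreducible over Q since 434 is not a perfect cube (so x^3 - 434 has no rational root). Hence [Q(α):Q] = deg(m_α) = 3.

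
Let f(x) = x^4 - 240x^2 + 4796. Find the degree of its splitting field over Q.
[K : Q] = 4

Solving the quadratic in x^2: x^2 = (240 ± √(240^2 - 4·4796))/2 = (240 ± √38416)/2 = (240 ± 196)/2, giving x^2 = 218 or x^2 = 22. So f(x) = (x^2 - 218)(x^2 - 22) and the roots of f are ±√218, ±√22. Hence the splitting field is K = Q(√218, √22). Since 218 and 22 are distinct squarefree integers > 1, their product 4796 is not a perfect square, so √22 ∉ Q(√218). By the tower law [K:Q] = [Q(√218,√22):Q(√218)] · [Q(√218):Q] = 2 · 2 = 4.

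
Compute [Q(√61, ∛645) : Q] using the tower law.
[Q(√61, ∛645) : Q] = 6

Let L = Q(√61, ∛645). Since Q(√61) ⊂ L and [Q(√61):Q] = 2, the tower law gives 2 | [L:Q]. Likewise Q(∛645) ⊂ L with [Q(∛645):Q] = 3 (because 645 is not a perfect cube), so 3 | [L:Q]. As gcd(2,3) = 1, [L:Q] is divisible by 6. Conversely L is generated over Q by √61 and ∛645, so [L:Q] ≤ 2·3 = 6. Therefore [Q(√61, ∛645) : Q] = 6.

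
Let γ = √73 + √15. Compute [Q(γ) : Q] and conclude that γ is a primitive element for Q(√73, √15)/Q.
[Q(γ) : Q] = 4 (equivalently, Q(γ) = Q(√73, √15))

Obviously Q(γ) ⊆ Q(√73, √15), and [Q(√73, √15):Q] = 4 (since 73, 15 are distinct squarefree integers > 1 with 1095 not a perfect square). To show equality we compute the minimal polynomial of γ. From γ = √73 + √15: γ^2 = 73 + 2√(1095) + 15 = 88 + 2√(1095), so γ^2 - 88 = 2√(1095); squaring, (γ^2 - 88)^2 = 4·1095, i.e. γ^4 - 176γ^2 + 7744 - 4380 = 0, i.e. γ^4 - 176γ^2 + 3364 = 0. So γ is a root of x^4 - 176x^2 + 3364. This polynomial is irreducible over Q: it has no rational root (each ±√73 ± √15 is irrational), and any factorization into two quadratics over Q would force √(1095) ∈ Q (pairing opposite roots) or √73, √15 ∈ Q (other pairings), all impossible. Hence [Q(γ):Q] = 4 = [Q(√73, √15):Q], so Q(γ) = Q(√73, √15).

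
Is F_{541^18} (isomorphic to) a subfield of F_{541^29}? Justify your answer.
No: F_{541^18} is not a subfield of F_{541^29}

F_{p^m} embeds in F_{p^n} iff m | n. Here 18 ∤ 29 (since 29 = 1·18 + 11 with remainder 11 ≠ 0), so F_{541^18} is not a subfield of F_{541^29}. Equivalently: if it were, the tower law would give 18 = [F_{541^18}:F_541] dividing [F_{541^29}:F_541] = 29, contradiction.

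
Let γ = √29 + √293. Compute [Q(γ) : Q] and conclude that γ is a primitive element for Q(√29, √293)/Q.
[Q(γ) : Q] = 4 (equivalently, Q(γ) = Q(√29, √293))

Obviously Q(γ) ⊆ Q(√29, √293), and [Q(√29, √293):Q] = 4 (since 29, 293 are distinct squarefree integers > 1 with 8497 not a perfect square). To show equality we compute the minimal polynomial of γ. From γ = √29 + √293: γ^2 = 29 + 2√(8497) + 293 = 322 + 2√(8497), so γ^2 - 322 = 2√(8497); squaring, (γ^2 - 322)^2 = 4·8497, i.e. γ^4 - 644γ^2 + 103684 - 33988 = 0, i.e. γ^4 - 644γ^2 + 69696 = 0. So γ is a root of x^4 - 644x^2 + 69696. This polynomial is irreducible over Q: it has no rational root (each ±√29 ± √293 is irrational), and any factorization into two quadratics over Q would force √(8497) ∈ Q (pairing opposite roots) or √29, √293 ∈ Q (other pairings), all impossible. Hence [Q(γ):Q] = 4 = [Q(√29, √293):Q], so Q(γ) = Q(√29, √293).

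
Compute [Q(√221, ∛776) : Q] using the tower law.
[Q(√221, ∛776) : Q] = 6

Let L = Q(√221, ∛776). Since Q(√221) ⊂ L and [Q(√221):Q] = 2, the tower law gives 2 | [L:Q]. Likewise Q(∛776) ⊂ L with [Q(∛776):Q] = 3 (because 776 is not a perfect cube), so 3 | [L:Q]. As gcd(2,3) = 1, [L:Q] is divisible by 6. Conversely L is generated over Q by √221 and ∛776, so [L:Q] ≤ 2·3 = 6. Therefore [Q(√221, ∛776) : Q] = 6.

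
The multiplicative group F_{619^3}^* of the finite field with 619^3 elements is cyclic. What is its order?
|F_{619^3}^*| = 237176658

F_{619^3} has 619^3 = 237176659 elements; its multiplicative group consists of all nonzero elements, so |F_{619^3}^*| = 237176659 - 1 = 237176658. (It is cyclic since any finite subgroup of the multiplicative group of a field is cyclic.)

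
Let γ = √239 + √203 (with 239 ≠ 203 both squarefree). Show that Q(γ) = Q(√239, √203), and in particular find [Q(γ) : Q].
[Q(γ) : Q] = 4 (equivalently, Q(γ) = Q(√239, √203))

Obviously Q(γ) ⊆ Q(√239, √203), and [Q(√239, √203):Q] = 4 (since 239, 203 are distinct squarefree integers > 1 with 48517 not a perfect square). To show equality we compute the minimal polynomial of γ. From γ = √239 + √203: γ^2 = 239 + 2√(48517) + 203 = 442 + 2√(48517), so γ^2 - 442 = 2√(48517); squaring, (γ^2 - 442)^2 = 4·48517, i.e. γ^4 - 884γ^2 + 195364 - 194068 = 0, i.e. γ^4 - 884γ^2 + 1296 = 0. So γ is a root of x^4 - 884x^2 + 1296. This polynomial is irreducible over Q: it has no rational root (each ±√239 ± √203 is irrational), and any factorization into two quadratics over Q would force √(48517) ∈ Q (pairing opposite roots) or √239, √203 ∈ Q (other pairings), all impossible. Hence [Q(γ):Q] = 4 = [Q(√239, √203):Q], so Q(γ) = Q(√239, √203).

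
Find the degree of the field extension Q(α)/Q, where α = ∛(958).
[Q(α):Q] = 3

The minimal polynomial of α is x^3 - 958, irreducible over Q since 958 is not a perfect cube (so x^3 - 958 has no rational root). Hence [Q(α):Q] = deg(m_α) = 3.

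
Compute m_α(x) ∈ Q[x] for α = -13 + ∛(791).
m_α(x) = x^3 + 39x^2 + 507x + 1406

Set β = α + 13 = ∛(791), so β^3 = 791. Then (α + 13)^3 - 791 = 0, i.e. α is a root of g(x) = (x + 13)^3 - 791 = x^3 + 39x^2 + 507x + 1406. Since g(x) = h(x + 13) where h(x) = x^3 - 791, and h is irreducible over Q (because 791 is not a perfect cube, so h has no rational root, and a monic cubic with no rational root is irreducible), g is also irreducible (irreducibility is preserved under the substitution x → x + 13). Hence m_α(x) = x^3 + 39x^2 + 507x + 1406.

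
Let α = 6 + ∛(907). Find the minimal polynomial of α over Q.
m_α(x) = x^3 - 18x^2 + 108x - 1123

Set β = α - 6 = ∛(907), so β^3 = 907. Then (α - 6)^3 - 907 = 0, i.e. α is a root of g(x) = (x - 6)^3 - 907 = x^3 - 18x^2 + 108x - 1123. Since g(x) = h(x - 6) where h(x) = x^3 - 907, and h is irreducible over Q (because 907 is not a perfect cube, so h has no rational root, and a monic cubic with no rational root is irreducible), g is also irreducible (irreducibility is preserved under the substitution x → x - 6). Hence m_α(x) = x^3 - 18x^2 + 108x - 1123.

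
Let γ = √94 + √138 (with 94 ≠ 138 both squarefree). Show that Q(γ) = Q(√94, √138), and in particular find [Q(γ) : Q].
[Q(γ) : Q] = 4 (equivalently, Q(γ) = Q(√94, √138))

Obviously Q(γ) ⊆ Q(√94, √138), and [Q(√94, √138):Q] = 4 (since 94, 138 are distinct squarefree integers > 1 with 12972 not a perfect square). To show equality we compute the minimal polynomial of γ. From γ = √94 + √138: γ^2 = 94 + 2√(12972) + 138 = 232 + 2√(12972), so γ^2 - 232 = 2√(12972); squaring, (γ^2 - 232)^2 = 4·12972, i.e. γ^4 - 464γ^2 + 53824 - 51888 = 0, i.e. γ^4 - 464γ^2 + 1936 = 0. So γ is a root of x^4 - 464x^2 + 1936. This polynomial is irreducible over Q: it has no rational root (each ±√94 ± √138 is irrational), and any factorization into two quadratics over Q would force √(12972) ∈ Q (pairing opposite roots) or √94, √138 ∈ Q (other pairings), all impossible. Hence [Q(γ):Q] = 4 = [Q(√94, √138):Q], so Q(γ) = Q(√94, √138).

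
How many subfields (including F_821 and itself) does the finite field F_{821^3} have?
F_{821^3} has 2 subfields

The subfields of F_{p^n} are exactly the fields F_{p^d} for d | n (each is the fixed field of the unique index-d subgroup of Gal(F_{p^n}/F_p) ≅ Z/nZ). The divisors of n = 3 are {1, 3}, giving 2 subfields: F_{821^1}, F_{821^3}.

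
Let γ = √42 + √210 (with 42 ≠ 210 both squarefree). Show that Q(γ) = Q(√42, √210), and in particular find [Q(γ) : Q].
[Q(γ) : Q] = 4 (equivalently, Q(γ) = Q(√42, √210))

Obviously Q(γ) ⊆ Q(√42, √210), and [Q(√42, √210):Q] = 4 (since 42, 210 are distinct squarefree integers > 1 with 8820 not a perfect square). To show equality we compute the minimal polynomial of γ. From γ = √42 + √210: γ^2 = 42 + 2√(8820) + 210 = 252 + 2√(8820), so γ^2 - 252 = 2√(8820); squaring, (γ^2 - 252)^2 = 4·8820, i.e. γ^4 - 504γ^2 + 63504 - 35280 = 0, i.e. γ^4 - 504γ^2 + 28224 = 0. So γ is a root of x^4 - 504x^2 + 28224. This polynomial is irreducible over Q: it has no rational root (each ±√42 ± √210 is irrational), and any factorization into two quadratics over Q would force √(8820) ∈ Q (pairing opposite roots) or √42, √210 ∈ Q (other pairings), all impossible. Hence [Q(γ):Q] = 4 = [Q(√42, √210):Q], so Q(γ) = Q(√42, √210).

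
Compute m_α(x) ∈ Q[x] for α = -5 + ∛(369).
m_α(x) = x^3 + 15x^2 + 75x - 244

Set β = α + 5 = ∛(369), so β^3 = 369. Then (α + 5)^3 - 369 = 0, i.e. α is a root of g(x) = (x + 5)^3 - 369 = x^3 + 15x^2 + 75x - 244. Since g(x) = h(x + 5) where h(x) = x^3 - 369, and h is irreducible over Q (because 369 is not a perfect cube, so h has no rational root, and a monic cubic with no rational root is irreducible), g is also irreducible (irreducibility is preserved under the substitution x → x + 5). Hence m_α(x) = x^3 + 15x^2 + 75x - 244.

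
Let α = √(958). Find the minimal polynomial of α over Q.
m_α(x) = x^2 - 958

α satisfies α^2 - 958 = 0, so x^2 - 958 annihilates α. Since d = 958 is squarefree and ≠ 1, it is not a perfect square in Q, so x^2 - 958 has no rational root and is therefore irreducible over Q (a degree-2 polynomial over a field is irreducible iff it has no root). Hence m_α(x) = x^2 - 958.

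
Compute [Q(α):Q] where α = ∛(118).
[Q(α):Q] = 3

The minimal polynomial of α is x^3 - 118, irreducible over Q since 118 is not a perfect cube (so x^3 - 118 has no rational root). Hence [Q(α):Q] = deg(m_α) = 3.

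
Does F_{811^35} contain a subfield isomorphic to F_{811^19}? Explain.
No: F_{811^19} is not a subfield of F_{811^35}

F_{p^m} embeds in F_{p^n} iff m | n. Here 19 ∤ 35 (since 35 = 1·19 + 16 with remainder 16 ≠ 0), so F_{811^19} is not a subfield of F_{811^35}. Equivalently: if it were, the tower law would give 19 = [F_{811^19}:F_811] dividing [F_{811^35}:F_811] = 35, contradiction.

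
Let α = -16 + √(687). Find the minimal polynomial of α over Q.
m_α(x) = x^2 + 32x - 431

From α + 16 = √(687), squaring gives (α + 16)^2 = 687, i.e. α^2 + 32α + 256 = 687, so α^2 + 32α - 431 = 0. The discriminant of x^2 + 32x - 431 is (32)^2 - 4·(-431) = 1024 + 1724 = 2748, and 4·(687) is not a perfect square in Q since 687 is squarefree and ≠ 1. Hence x^2 + 32x - 431 is irreducible over Q and is the minimal polynomial of α.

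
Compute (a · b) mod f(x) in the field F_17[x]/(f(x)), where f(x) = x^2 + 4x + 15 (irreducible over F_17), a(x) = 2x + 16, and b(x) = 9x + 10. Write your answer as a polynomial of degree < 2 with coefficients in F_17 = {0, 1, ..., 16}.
a · b ≡ 7x + 9 (mod f(x))

Multiply in F_17[x]: a(x)·b(x) = (2x + 16)·(9x + 10) = x^2 + 11x + 7. This has degree ≥ 2, so divide by f(x) over F_17: x^2 + 11x + 7 = (1)·(x^2 + 4x + 15) + (7x + 9). Hence a·b ≡ 7x + 9 (mod f). (F_17[x]/(f) is a field with 17^2 = 289 elements since f is irreducible of degree 2.)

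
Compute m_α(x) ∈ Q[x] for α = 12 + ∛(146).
m_α(x) = x^3 - 36x^2 + 432x - 1874

Set β = α - 12 = ∛(146), so β^3 = 146. Then (α - 12)^3 - 146 = 0, i.e. α is a root of g(x) = (x - 12)^3 - 146 = x^3 - 36x^2 + 432x - 1874. Since g(x) = h(x - 12) where h(x) = x^3 - 146, and h is irreducible over Q (because 146 is not a perfect cube, so h has no rational root, and a monic cubic with no rational root is irreducible), g is also irreducible (irreducibility is preserved under the substitution x → x - 12). Hence m_α(x) = x^3 - 36x^2 + 432x - 1874.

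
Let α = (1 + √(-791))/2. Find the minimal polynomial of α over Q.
m_α(x) = x^2 - x + 198

From 2α - 1 = √(-791), squaring gives (2α - 1)^2 = -791, i.e. 4α^2 - 4α + 1 = -791, so α^2 - α + (1 + 791)/4 = 0. Since -791 ≡ 1 (mod 4), (1 + 791)/4 = 198 ∈ Z. The polynomial x^2 - x + 198 has discriminant 1 - 4·(198) = -791, which is not a perfect square in Q (d = -791 is squarefree and ≠ 1), so x^2 - x + 198 is irreducible over Q. It is the minimal polynomial of α.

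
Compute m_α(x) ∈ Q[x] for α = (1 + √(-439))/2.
m_α(x) = x^2 - x + 110

From 2α - 1 = √(-439), squaring gives (2α - 1)^2 = -439, i.e. 4α^2 - 4α + 1 = -439, so α^2 - α + (1 + 439)/4 = 0. Since -439 ≡ 1 (mod 4), (1 + 439)/4 = 110 ∈ Z. The polynomial x^2 - x + 110 has discriminant 1 - 4·(110) = -439, which is not a perfect square in Q (d = -439 is squarefree and ≠ 1), so x^2 - x + 110 is irreducible over Q. It is the minimal polynomial of α.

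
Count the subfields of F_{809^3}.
F_{809^3} has 2 subfields

The subfields of F_{p^n} are exactly the fields F_{p^d} for d | n (each is the fixed field of the unique index-d subgroup of Gal(F_{p^n}/F_p) ≅ Z/nZ). The divisors of n = 3 are {1, 3}, giving 2 subfields: F_{809^1}, F_{809^3}.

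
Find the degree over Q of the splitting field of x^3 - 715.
[K : Q] = 6

The roots of x^3 - 715 are ∛715, ω∛715, ω^2∛715 where ω = e^(2πi/3) is a primitive cube root of unity, so K = Q(∛715, ω). Now [Q(∛715):Q] = 3 (since 715 is not a perfect cube, x^3 - 715 is irreducible) and [Q(ω):Q] = 2. Both 2 and 3 divide [K:Q], and [K:Q] ≤ 3·2 = 6, so [K:Q] = 6. (Equivalently: Q(∛715) ⊂ R but ω ∉ R, so [K : Q(∛715)] = 2.)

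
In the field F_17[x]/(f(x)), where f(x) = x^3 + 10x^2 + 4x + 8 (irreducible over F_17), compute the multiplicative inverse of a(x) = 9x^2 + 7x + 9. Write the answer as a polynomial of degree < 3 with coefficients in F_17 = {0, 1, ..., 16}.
a(x)^(-1) ≡ 11x^2 + 14 (mod f(x))

Since f is irreducible over F_17, F_17[x]/(f) is a field and a(x) ≠ 0 has an inverse. Apply the extended Euclidean algorithm to f(x) and a(x) in F_17[x]: f(x) = (2x + 9)·a(x) + (8x + 12);  a(x) = (16x + 13)·(8x + 12) + (6). The last nonzero remainder is the constant 6 = gcd(f, a) in F_17. Back-substituting through the division chain expresses 6 = s(x)·a(x) + t(x)·f(x) with s(x) ≡ 15x^2 + 16 (mod f), so (15x^2 + 16)·a(x) ≡ 6 (mod f). Multiplying by 6^(-1) ≡ 3 in F_17 gives a(x)^(-1) ≡ 3·(15x^2 + 16) ≡ 11x^2 + 14 (mod f). Check: (9x^2 + 7x + 9)·(11x^2 + 14) = 14x^4 + 9x^3 + 4x^2 + 13x + 7 ≡ 1 (mod x^3 + 10x^2 + 4x + 8).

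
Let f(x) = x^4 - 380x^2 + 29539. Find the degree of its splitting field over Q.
[K : Q] = 4

Solving the quadratic in x^2: x^2 = (380 ± √(380^2 - 4·29539))/2 = (380 ± √26244)/2 = (380 ± 162)/2, giving x^2 = 109 or x^2 = 271. So f(x) = (x^2 - 109)(x^2 - 271) and the roots of f are ±√109, ±√271. Hence the splitting field is K = Q(√109, √271). Since 109 and 271 are distinct squarefree integers > 1, their product 29539 is not a perfect square, so √271 ∉ Q(√109). By the tower law [K:Q] = [Q(√109,√271):Q(√109)] · [Q(√109):Q] = 2 · 2 = 4.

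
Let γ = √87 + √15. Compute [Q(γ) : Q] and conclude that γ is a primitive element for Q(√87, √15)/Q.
[Q(γ) : Q] = 4 (equivalently, Q(γ) = Q(√87, √15))

Obviously Q(γ) ⊆ Q(√87, √15), and [Q(√87, √15):Q] = 4 (since 87, 15 are distinct squarefree integers > 1 with 1305 not a perfect square). To show equality we compute the minimal polynomial of γ. From γ = √87 + √15: γ^2 = 87 + 2√(1305) + 15 = 102 + 2√(1305), so γ^2 - 102 = 2√(1305); squaring, (γ^2 - 102)^2 = 4·1305, i.e. γ^4 - 204γ^2 + 10404 - 5220 = 0, i.e. γ^4 - 204γ^2 + 5184 = 0. So γ is a root of x^4 - 204x^2 + 5184. This polynomial is irreducible over Q: it has no rational root (each ±√87 ± √15 is irrational), and any factorization into two quadratics over Q would force √(1305) ∈ Q (pairing opposite roots) or √87, √15 ∈ Q (other pairings), all impossible. Hence [Q(γ):Q] = 4 = [Q(√87, √15):Q], so Q(γ) = Q(√87, √15).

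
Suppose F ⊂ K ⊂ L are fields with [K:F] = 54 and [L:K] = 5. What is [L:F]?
[L:F] = 270

The tower law says that for any tower of field extensions F ⊂ K ⊂ L with finite degrees, [L:F] = [L:K] · [K:F]. Here this gives [L:F] = 5 · 54 = 270.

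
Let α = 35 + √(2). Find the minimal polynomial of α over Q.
m_α(x) = x^2 - 70x + 1223

From α - 35 = √(2), squaring gives (α - 35)^2 = 2, i.e. α^2 - 70α + 1225 = 2, so α^2 - 70α + 1223 = 0. The discriminant of x^2 - 70x + 1223 is (-70)^2 - 4·(1223) = 4900 - 4892 = 8, and 4·(2) is not a perfect square in Q since 2 is squarefree and ≠ 1. Hence x^2 - 70x + 1223 is irreducible over Q and is the minimal polynomial of α.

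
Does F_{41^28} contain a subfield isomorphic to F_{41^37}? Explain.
No: F_{41^37} is not a subfield of F_{41^28}

F_{p^m} embeds in F_{p^n} iff m | n. Here 37 ∤ 28 (since 28 = 0·37 + 28 with remainder 28 ≠ 0), so F_{41^37} is not a subfield of F_{41^28}. Equivalently: if it were, the tower law would give 37 = [F_{41^37}:F_41] dividing [F_{41^28}:F_41] = 28, contradiction.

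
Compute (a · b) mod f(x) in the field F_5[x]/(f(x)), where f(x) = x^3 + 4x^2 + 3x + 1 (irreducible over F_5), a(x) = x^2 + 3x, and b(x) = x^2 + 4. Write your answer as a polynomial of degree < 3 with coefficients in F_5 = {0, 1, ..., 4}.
a · b ≡ 4x + 1 (mod f(x))

Multiply in F_5[x]: a(x)·b(x) = (x^2 + 3x)·(x^2 + 4) = x^4 + 3x^3 + 4x^2 + 2x. This has degree ≥ 3, so divide by f(x) over F_5: x^4 + 3x^3 + 4x^2 + 2x = (x + 4)·(x^3 + 4x^2 + 3x + 1) + (4x + 1). Hence a·b ≡ 4x + 1 (mod f). (F_5[x]/(f) is a field with 5^3 = 125 elements since f is irreducible of degree 3.)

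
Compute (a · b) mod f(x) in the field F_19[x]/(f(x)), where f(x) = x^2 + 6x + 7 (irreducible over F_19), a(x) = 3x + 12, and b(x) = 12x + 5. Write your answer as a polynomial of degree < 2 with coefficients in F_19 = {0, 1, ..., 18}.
a · b ≡ 17 (mod f(x))

Multiply in F_19[x]: a(x)·b(x) = (3x + 12)·(12x + 5) = 17x^2 + 7x + 3. This has degree ≥ 2, so divide by f(x) over F_19: 17x^2 + 7x + 3 = (17)·(x^2 + 6x + 7) + (17). Hence a·b ≡ 17 (mod f). (F_19[x]/(f) is a field with 19^2 = 361 elements since f is irreducible of degree 2.)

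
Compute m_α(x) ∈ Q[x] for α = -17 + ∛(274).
m_α(x) = x^3 + 51x^2 + 867x + 4639

Set β = α + 17 = ∛(274), so β^3 = 274. Then (α + 17)^3 - 274 = 0, i.e. α is a root of g(x) = (x + 17)^3 - 274 = x^3 + 51x^2 + 867x + 4639. Since g(x) = h(x + 17) where h(x) = x^3 - 274, and h is irreducible over Q (because 274 is not a perfect cube, so h has no rational root, and a monic cubic with no rational root is irreducible), g is also irreducible (irreducibility is preserved under the substitution x → x + 17). Hence m_α(x) = x^3 + 51x^2 + 867x + 4639.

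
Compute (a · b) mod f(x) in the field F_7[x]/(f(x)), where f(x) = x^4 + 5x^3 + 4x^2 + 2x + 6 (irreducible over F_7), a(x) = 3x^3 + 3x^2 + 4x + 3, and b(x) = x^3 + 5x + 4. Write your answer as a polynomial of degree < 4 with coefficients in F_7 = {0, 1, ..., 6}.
a · b ≡ 3x^3 + x^2 + 4x + 2 (mod f(x))

Multiply in F_7[x]: a(x)·b(x) = (3x^3 + 3x^2 + 4x + 3)·(x^3 + 5x + 4) = 3x^6 + 3x^5 + 5x^4 + 2x^3 + 4x^2 + 3x + 5. This has degree ≥ 4, so divide by f(x) over F_7: 3x^6 + 3x^5 + 5x^4 + 2x^3 + 4x^2 + 3x + 5 = (3x^2 + 2x + 4)·(x^4 + 5x^3 + 4x^2 + 2x + 6) + (3x^3 + x^2 + 4x + 2). Hence a·b ≡ 3x^3 + x^2 + 4x + 2 (mod f). (F_7[x]/(f) is a field with 7^4 = 2401 elements since f is irreducible of degree 4.)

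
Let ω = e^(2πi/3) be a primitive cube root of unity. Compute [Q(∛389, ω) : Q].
[Q(∛389, ω) : Q] = 6

[Q(∛389):Q] = 3 (min poly x^3 - 389, irreducible since 389 is not a perfect cube). [Q(ω):Q] = 2 (min poly x^2 + x + 1). Since Q(∛389) ⊂ R and ω ∉ R, we have ω ∉ Q(∛389), so x^2 + x + 1 remains irreducible over Q(∛389) and [Q(∛389, ω) : Q(∛389)] = 2. By the tower law, [Q(∛389, ω) : Q] = 3 · 2 = 6. (In fact Q(∛389, ω) is the splitting field of x^3 - 389 over Q.)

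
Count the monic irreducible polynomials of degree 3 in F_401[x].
There are 21493600 monic irreducible polynomials of degree 3 over F_401

Each element of F_{401^3} that lies in no proper subfield is a root of exactly one monic irreducible of degree 3 over F_401, and each such polynomial has 3 distinct roots in F_{401^3}. By Möbius inversion the count is N_401(3) = (1/3) Σ_{d|3} μ(3/d) · 401^d = (1/3)(μ(3)·401^1 + μ(1)·401^3) = 64480800/3 = 21493600.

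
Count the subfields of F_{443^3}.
F_{443^3} has 2 subfields

The subfields of F_{p^n} are exactly the fields F_{p^d} for d | n (each is the fixed field of the unique index-d subgroup of Gal(F_{p^n}/F_p) ≅ Z/nZ). The divisors of n = 3 are {1, 3}, giving 2 subfields: F_{443^1}, F_{443^3}.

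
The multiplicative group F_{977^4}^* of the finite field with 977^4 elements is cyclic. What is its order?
|F_{977^4}^*| = 911125611840

F_{977^4} has 977^4 = 911125611841 elements; its multiplicative group consists of all nonzero elements, so |F_{977^4}^*| = 911125611841 - 1 = 911125611840. (It is cyclic since any finite subgroup of the multiplicative group of a field is cyclic.)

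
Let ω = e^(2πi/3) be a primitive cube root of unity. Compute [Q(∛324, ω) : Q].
[Q(∛324, ω) : Q] = 6

[Q(∛324):Q] = 3 (min poly x^3 - 324, irreducible since 324 is not a perfect cube). [Q(ω):Q] = 2 (min poly x^2 + x + 1). Since Q(∛324) ⊂ R and ω ∉ R, we have ω ∉ Q(∛324), so x^2 + x + 1 remains irreducible over Q(∛324) and [Q(∛324, ω) : Q(∛324)] = 2. By the tower law, [Q(∛324, ω) : Q] = 3 · 2 = 6. (In fact Q(∛324, ω) is the splitting field of x^3 - 324 over Q.)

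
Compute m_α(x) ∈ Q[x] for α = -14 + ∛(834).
m_α(x) = x^3 + 42x^2 + 588x + 1910

Set β = α + 14 = ∛(834), so β^3 = 834. Then (α + 14)^3 - 834 = 0, i.e. α is a root of g(x) = (x + 14)^3 - 834 = x^3 + 42x^2 + 588x + 1910. Since g(x) = h(x + 14) where h(x) = x^3 - 834, and h is irreducible over Q (because 834 is not a perfect cube, so h has no rational root, and a monic cubic with no rational root is irreducible), g is also irreducible (irreducibility is preserved under the substitution x → x + 14). Hence m_α(x) = x^3 + 42x^2 + 588x + 1910.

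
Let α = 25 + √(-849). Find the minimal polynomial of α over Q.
m_α(x) = x^2 - 50x + 1474

From α - 25 = √(-849), squaring gives (α - 25)^2 = -849, i.e. α^2 - 50α + 625 = -849, so α^2 - 50α + 1474 = 0. The discriminant of x^2 - 50x + 1474 is (-50)^2 - 4·(1474) = 2500 - 5896 = -3396, and 4·(-849) is not a perfect square in Q since -849 is squarefree and ≠ 1. Hence x^2 - 50x + 1474 is irreducible over Q and is the minimal polynomial of α.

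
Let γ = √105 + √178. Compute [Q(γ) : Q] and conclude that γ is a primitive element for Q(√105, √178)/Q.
[Q(γ) : Q] = 4 (equivalently, Q(γ) = Q(√105, √178))

Obviously Q(γ) ⊆ Q(√105, √178), and [Q(√105, √178):Q] = 4 (since 105, 178 are distinct squarefree integers > 1 with 18690 not a perfect square). To show equality we compute the minimal polynomial of γ. From γ = √105 + √178: γ^2 = 105 + 2√(18690) + 178 = 283 + 2√(18690), so γ^2 - 283 = 2√(18690); squaring, (γ^2 - 283)^2 = 4·18690, i.e. γ^4 - 566γ^2 + 80089 - 74760 = 0, i.e. γ^4 - 566γ^2 + 5329 = 0. So γ is a root of x^4 - 566x^2 + 5329. This polynomial is irreducible over Q: it has no rational root (each ±√105 ± √178 is irrational), and any factorization into two quadratics over Q would force √(18690) ∈ Q (pairing opposite roots) or √105, √178 ∈ Q (other pairings), all impossible. Hence [Q(γ):Q] = 4 = [Q(√105, √178):Q], so Q(γ) = Q(√105, √178).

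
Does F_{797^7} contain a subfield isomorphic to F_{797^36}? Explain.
No: F_{797^36} is not a subfield of F_{797^7}

F_{p^m} embeds in F_{p^n} iff m | n. Here 36 ∤ 7 (since 7 = 0·36 + 7 with remainder 7 ≠ 0), so F_{797^36} is not a subfield of F_{797^7}. Equivalently: if it were, the tower law would give 36 = [F_{797^36}:F_797] dividing [F_{797^7}:F_797] = 7, contradiction.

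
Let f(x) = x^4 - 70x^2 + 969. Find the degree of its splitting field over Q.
[K : Q] = 4

Solving the quadratic in x^2: x^2 = (70 ± √(70^2 - 4·969))/2 = (70 ± √1024)/2 = (70 ± 32)/2, giving x^2 = 19 or x^2 = 51. So f(x) = (x^2 - 19)(x^2 - 51) and the roots of f are ±√19, ±√51. Hence the splitting field is K = Q(√19, √51). Since 19 and 51 are distinct squarefree integers > 1, their product 969 is not a perfect square, so √51 ∉ Q(√19). By the tower law [K:Q] = [Q(√19,√51):Q(√19)] · [Q(√19):Q] = 2 · 2 = 4.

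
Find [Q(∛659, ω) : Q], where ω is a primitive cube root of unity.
[Q(∛659, ω) : Q] = 6

[Q(∛659):Q] = 3 (min poly x^3 - 659, irreducible since 659 is not a perfect cube). [Q(ω):Q] = 2 (min poly x^2 + x + 1). Since Q(∛659) ⊂ R and ω ∉ R, we have ω ∉ Q(∛659), so x^2 + x + 1 remains irreducible over Q(∛659) and [Q(∛659, ω) : Q(∛659)] = 2. By the tower law, [Q(∛659, ω) : Q] = 3 · 2 = 6. (In fact Q(∛659, ω) is the splitting field of x^3 - 659 over Q.)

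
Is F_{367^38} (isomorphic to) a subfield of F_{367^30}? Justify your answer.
No: F_{367^38} is not a subfield of F_{367^30}

F_{p^m} embeds in F_{p^n} iff m | n. Here 38 ∤ 30 (since 30 = 0·38 + 30 with remainder 30 ≠ 0), so F_{367^38} is not a subfield of F_{367^30}. Equivalently: if it were, the tower law would give 38 = [F_{367^38}:F_367] dividing [F_{367^30}:F_367] = 30, contradiction.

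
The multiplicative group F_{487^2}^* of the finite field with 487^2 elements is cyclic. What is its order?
|F_{487^2}^*| = 237168

F_{487^2} has 487^2 = 237169 elements; its multiplicative group consists of all nonzero elements, so |F_{487^2}^*| = 237169 - 1 = 237168. (It is cyclic since any finite subgroup of the multiplicative group of a field is cyclic.)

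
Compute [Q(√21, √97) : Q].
[Q(√21, √97) : Q] = 4

[Q(√21):Q] = 2 (min poly x^2 - 21, irreducible since 21 is squarefree > 1). For the top step, suppose √97 ∈ Q(√21), say √97 = c + d√21 with c, d ∈ Q. Squaring: 97 = c^2 + 21d^2 + 2cd√21. Since √21 ∉ Q this forces 2cd = 0. If d = 0 then √97 = c ∈ Q, contradicting 97 squarefree > 1. If c = 0 then 97 = 21d^2, so 21·97 = (21d)^2 is a perfect square in Q — but 21·97 = 2037 is not a perfect square (since 21 and 97 are distinct squarefree integers). Contradiction. Hence √97 ∉ Q(√21), so x^2 - 97 stays irreducible over Q(√21) and [Q(√21, √97) : Q(√21)] = 2. By the tower law, [Q(√21, √97) : Q] = 2 · 2 = 4.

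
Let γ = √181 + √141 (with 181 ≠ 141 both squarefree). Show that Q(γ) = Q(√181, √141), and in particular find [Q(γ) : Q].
[Q(γ) : Q] = 4 (equivalently, Q(γ) = Q(√181, √141))

Obviously Q(γ) ⊆ Q(√181, √141), and [Q(√181, √141):Q] = 4 (since 181, 141 are distinct squarefree integers > 1 with 25521 not a perfect square). To show equality we compute the minimal polynomial of γ. From γ = √181 + √141: γ^2 = 181 + 2√(25521) + 141 = 322 + 2√(25521), so γ^2 - 322 = 2√(25521); squaring, (γ^2 - 322)^2 = 4·25521, i.e. γ^4 - 644γ^2 + 103684 - 102084 = 0, i.e. γ^4 - 644γ^2 + 1600 = 0. So γ is a root of x^4 - 644x^2 + 1600. This polynomial is irreducible over Q: it has no rational root (each ±√181 ± √141 is irrational), and any factorization into two quadratics over Q would force √(25521) ∈ Q (pairing opposite roots) or √181, √141 ∈ Q (other pairings), all impossible. Hence [Q(γ):Q] = 4 = [Q(√181, √141):Q], so Q(γ) = Q(√181, √141).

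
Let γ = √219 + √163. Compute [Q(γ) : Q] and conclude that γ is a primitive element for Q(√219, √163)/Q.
[Q(γ) : Q] = 4 (equivalently, Q(γ) = Q(√219, √163))

Obviously Q(γ) ⊆ Q(√219, √163), and [Q(√219, √163):Q] = 4 (since 219, 163 are distinct squarefree integers > 1 with 35697 not a perfect square). To show equality we compute the minimal polynomial of γ. From γ = √219 + √163: γ^2 = 219 + 2√(35697) + 163 = 382 + 2√(35697), so γ^2 - 382 = 2√(35697); squaring, (γ^2 - 382)^2 = 4·35697, i.e. γ^4 - 764γ^2 + 145924 - 142788 = 0, i.e. γ^4 - 764γ^2 + 3136 = 0. So γ is a root of x^4 - 764x^2 + 3136. This polynomial is irreducible over Q: it has no rational root (each ±√219 ± √163 is irrational), and any factorization into two quadratics over Q would force √(35697) ∈ Q (pairing opposite roots) or √219, √163 ∈ Q (other pairings), all impossible. Hence [Q(γ):Q] = 4 = [Q(√219, √163):Q], so Q(γ) = Q(√219, √163).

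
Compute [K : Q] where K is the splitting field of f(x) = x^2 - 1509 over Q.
[K : Q] = 2

f(x) = x^2 - 1509 factors as (x - √1509)(x + √1509). The splitting field is K = Q(√1509). Since 1509 is squarefree and > 1, it is not a perfect square, so x^2 - 1509 is irreducible over Q and [Q(√1509) : Q] = 2. Hence [K : Q] = 2.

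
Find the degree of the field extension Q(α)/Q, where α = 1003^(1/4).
[Q(α):Q] = 4

α is a root of x^4 - 1003. By Eisenstein's criterion at the prime p = 17 (which divides the constant term 1003 but p^2 = 289 does not, since 1003 is squarefree), x^4 - 1003 is irreducible over Q. Hence [Q(α):Q] = 4.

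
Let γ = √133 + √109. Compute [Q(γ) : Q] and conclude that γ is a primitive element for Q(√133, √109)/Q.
[Q(γ) : Q] = 4 (equivalently, Q(γ) = Q(√133, √109))

Obviously Q(γ) ⊆ Q(√133, √109), and [Q(√133, √109):Q] = 4 (since 133, 109 are distinct squarefree integers > 1 with 14497 not a perfect square). To show equality we compute the minimal polynomial of γ. From γ = √133 + √109: γ^2 = 133 + 2√(14497) + 109 = 242 + 2√(14497), so γ^2 - 242 = 2√(14497); squaring, (γ^2 - 242)^2 = 4·14497, i.e. γ^4 - 484γ^2 + 58564 - 57988 = 0, i.e. γ^4 - 484γ^2 + 576 = 0. So γ is a root of x^4 - 484x^2 + 576. This polynomial is irreducible over Q: it has no rational root (each ±√133 ± √109 is irrational), and any factorization into two quadratics over Q would force √(14497) ∈ Q (pairing opposite roots) or √133, √109 ∈ Q (other pairings), all impossible. Hence [Q(γ):Q] = 4 = [Q(√133, √109):Q], so Q(γ) = Q(√133, √109).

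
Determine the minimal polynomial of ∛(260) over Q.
m_α(x) = x^3 - 260

α satisfies α^3 = 260, so x^3 - 260 annihilates α. By the rational root test, a rational root p/q (in lowest terms) of x^3 - 260 would satisfy p^3 = 260 q^3, forcing q = 1 and p^3 = 260; but 260 is not a perfect cube, contradiction. A monic cubic over Q with no rational root is irreducible (any nontrivial factorization would include a linear factor). Hence x^3 - 260 is the minimal polynomial of α, and in particular [Q(α):Q] = 3.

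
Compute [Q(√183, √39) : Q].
[Q(√183, √39) : Q] = 4

[Q(√183):Q] = 2 (min poly x^2 - 183, irreducible since 183 is squarefree > 1). For the top step, suppose √39 ∈ Q(√183), say √39 = c + d√183 with c, d ∈ Q. Squaring: 39 = c^2 + 183d^2 + 2cd√183. Since √183 ∉ Q this forces 2cd = 0. If d = 0 then √39 = c ∈ Q, contradicting 39 squarefree > 1. If c = 0 then 39 = 183d^2, so 183·39 = (183d)^2 is a perfect square in Q — but 183·39 = 7137 is not a perfect square (since 183 and 39 are distinct squarefree integers). Contradiction. Hence √39 ∉ Q(√183), so x^2 - 39 stays irreducible over Q(√183) and [Q(√183, √39) : Q(√183)] = 2. By the tower law, [Q(√183, √39) : Q] = 2 · 2 = 4.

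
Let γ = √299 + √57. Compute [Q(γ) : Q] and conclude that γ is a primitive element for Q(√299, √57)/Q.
[Q(γ) : Q] = 4 (equivalently, Q(γ) = Q(√299, √57))

Obviously Q(γ) ⊆ Q(√299, √57), and [Q(√299, √57):Q] = 4 (since 299, 57 are distinct squarefree integers > 1 with 17043 not a perfect square). To show equality we compute the minimal polynomial of γ. From γ = √299 + √57: γ^2 = 299 + 2√(17043) + 57 = 356 + 2√(17043), so γ^2 - 356 = 2√(17043); squaring, (γ^2 - 356)^2 = 4·17043, i.e. γ^4 - 712γ^2 + 126736 - 68172 = 0, i.e. γ^4 - 712γ^2 + 58564 = 0. So γ is a root of x^4 - 712x^2 + 58564. This polynomial is irreducible over Q: it has no rational root (each ±√299 ± √57 is irrational), and any factorization into two quadratics over Q would force √(17043) ∈ Q (pairing opposite roots) or √299, √57 ∈ Q (other pairings), all impossible. Hence [Q(γ):Q] = 4 = [Q(√299, √57):Q], so Q(γ) = Q(√299, √57).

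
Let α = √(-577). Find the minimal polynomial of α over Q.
m_α(x) = x^2 + 577

α satisfies α^2 + 577 = 0, so x^2 + 577 annihilates α. Since d = -577 is squarefree and ≠ 1, it is not a perfect square in Q, so x^2 + 577 has no rational root and is therefore irreducible over Q (a degree-2 polynomial over a field is irreducible iff it has no root). Hence m_α(x) = x^2 + 577.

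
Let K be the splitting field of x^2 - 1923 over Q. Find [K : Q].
[K : Q] = 2

f(x) = x^2 - 1923 factors as (x - √1923)(x + √1923). The splitting field is K = Q(√1923). Since 1923 is squarefree and > 1, it is not a perfect square, so x^2 - 1923 is irreducible over Q and [Q(√1923) : Q] = 2. Hence [K : Q] = 2.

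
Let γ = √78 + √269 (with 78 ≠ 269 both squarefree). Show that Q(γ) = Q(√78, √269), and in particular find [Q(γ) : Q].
[Q(γ) : Q] = 4 (equivalently, Q(γ) = Q(√78, √269))

Obviously Q(γ) ⊆ Q(√78, √269), and [Q(√78, √269):Q] = 4 (since 78, 269 are distinct squarefree integers > 1 with 20982 not a perfect square). To show equality we compute the minimal polynomial of γ. From γ = √78 + √269: γ^2 = 78 + 2√(20982) + 269 = 347 + 2√(20982), so γ^2 - 347 = 2√(20982); squaring, (γ^2 - 347)^2 = 4·20982, i.e. γ^4 - 694γ^2 + 120409 - 83928 = 0, i.e. γ^4 - 694γ^2 + 36481 = 0. So γ is a root of x^4 - 694x^2 + 36481. This polynomial is irreducible over Q: it has no rational root (each ±√78 ± √269 is irrational), and any factorization into two quadratics over Q would force √(20982) ∈ Q (pairing opposite roots) or √78, √269 ∈ Q (other pairings), all impossible. Hence [Q(γ):Q] = 4 = [Q(√78, √269):Q], so Q(γ) = Q(√78, √269).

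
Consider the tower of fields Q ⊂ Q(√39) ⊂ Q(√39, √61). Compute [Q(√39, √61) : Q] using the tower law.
[Q(√39, √61) : Q] = 4

[Q(√39):Q] = 2 (min poly x^2 - 39, irreducible since 39 is squarefree > 1). For the top step, suppose √61 ∈ Q(√39), say √61 = c + d√39 with c, d ∈ Q. Squaring: 61 = c^2 + 39d^2 + 2cd√39. Since √39 ∉ Q this forces 2cd = 0. If d = 0 then √61 = c ∈ Q, contradicting 61 squarefree > 1. If c = 0 then 61 = 39d^2, so 39·61 = (39d)^2 is a perfect square in Q — but 39·61 = 2379 is not a perfect square (since 39 and 61 are distinct squarefree integers). Contradiction. Hence √61 ∉ Q(√39), so x^2 - 61 stays irreducible over Q(√39) and [Q(√39, √61) : Q(√39)] = 2. By the tower law, [Q(√39, √61) : Q] = 2 · 2 = 4.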